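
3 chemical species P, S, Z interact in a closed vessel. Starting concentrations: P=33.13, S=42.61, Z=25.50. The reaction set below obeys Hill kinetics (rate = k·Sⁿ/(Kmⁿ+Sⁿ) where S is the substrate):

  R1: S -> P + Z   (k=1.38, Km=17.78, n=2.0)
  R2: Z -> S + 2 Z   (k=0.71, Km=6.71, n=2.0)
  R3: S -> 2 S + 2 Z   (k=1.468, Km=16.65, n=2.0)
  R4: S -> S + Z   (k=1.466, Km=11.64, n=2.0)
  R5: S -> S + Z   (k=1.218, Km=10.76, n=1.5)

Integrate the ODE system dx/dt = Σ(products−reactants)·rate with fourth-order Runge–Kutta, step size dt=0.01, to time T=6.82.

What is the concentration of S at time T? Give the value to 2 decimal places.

S at T = 48.00

RK4 with dt=0.01: 682 steps to T=6.82. Trajectory (selected grid times):
t=0.00: P=33.13 S=42.61 Z=25.50
t=0.76: P=34.03 S=43.19 Z=30.70
t=1.52: P=34.92 S=43.79 Z=35.93
t=2.27: P=35.81 S=44.38 Z=41.11
t=3.03: P=36.72 S=44.98 Z=46.37
t=3.79: P=37.63 S=45.58 Z=51.65
t=4.55: P=38.54 S=46.19 Z=56.94
t=5.30: P=39.44 S=46.79 Z=62.18
t=6.06: P=40.36 S=47.39 Z=67.50
t=6.82: P=41.28 S=48.00 Z=72.83
Read off S at T=6.82: 48.00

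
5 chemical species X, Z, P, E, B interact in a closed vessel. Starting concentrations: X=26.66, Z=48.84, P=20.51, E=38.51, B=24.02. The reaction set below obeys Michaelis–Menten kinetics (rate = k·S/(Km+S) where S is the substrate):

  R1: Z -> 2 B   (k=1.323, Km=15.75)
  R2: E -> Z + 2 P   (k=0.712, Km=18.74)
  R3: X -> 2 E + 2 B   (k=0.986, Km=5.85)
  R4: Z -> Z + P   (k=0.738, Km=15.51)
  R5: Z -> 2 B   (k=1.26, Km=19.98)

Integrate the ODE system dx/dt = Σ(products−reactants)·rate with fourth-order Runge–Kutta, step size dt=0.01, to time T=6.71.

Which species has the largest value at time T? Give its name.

Dominant species at T: B

RK4 with dt=0.01: 671 steps to T=6.71. Trajectory (selected grid times):
t=0.00: X=26.66 Z=48.84 P=20.51 E=38.51 B=24.02
t=0.75: X=26.05 Z=47.78 P=21.65 E=39.36 B=28.06
t=1.49: X=25.46 Z=46.75 P=22.78 E=40.19 B=32.03
t=2.24: X=24.86 Z=45.72 P=23.92 E=41.03 B=36.03
t=2.98: X=24.27 Z=44.71 P=25.05 E=41.84 B=39.96
t=3.73: X=23.68 Z=43.70 P=26.20 E=42.66 B=43.91
t=4.47: X=23.09 Z=42.71 P=27.34 E=43.46 B=47.79
t=5.22: X=22.50 Z=41.72 P=28.49 E=44.26 B=51.69
t=5.96: X=21.93 Z=40.75 P=29.63 E=45.05 B=55.52
t=6.71: X=21.34 Z=39.79 P=30.79 E=45.83 B=59.37
At T=6.71: X=21.34 Z=39.79 P=30.79 E=45.83 B=59.37; the largest is B.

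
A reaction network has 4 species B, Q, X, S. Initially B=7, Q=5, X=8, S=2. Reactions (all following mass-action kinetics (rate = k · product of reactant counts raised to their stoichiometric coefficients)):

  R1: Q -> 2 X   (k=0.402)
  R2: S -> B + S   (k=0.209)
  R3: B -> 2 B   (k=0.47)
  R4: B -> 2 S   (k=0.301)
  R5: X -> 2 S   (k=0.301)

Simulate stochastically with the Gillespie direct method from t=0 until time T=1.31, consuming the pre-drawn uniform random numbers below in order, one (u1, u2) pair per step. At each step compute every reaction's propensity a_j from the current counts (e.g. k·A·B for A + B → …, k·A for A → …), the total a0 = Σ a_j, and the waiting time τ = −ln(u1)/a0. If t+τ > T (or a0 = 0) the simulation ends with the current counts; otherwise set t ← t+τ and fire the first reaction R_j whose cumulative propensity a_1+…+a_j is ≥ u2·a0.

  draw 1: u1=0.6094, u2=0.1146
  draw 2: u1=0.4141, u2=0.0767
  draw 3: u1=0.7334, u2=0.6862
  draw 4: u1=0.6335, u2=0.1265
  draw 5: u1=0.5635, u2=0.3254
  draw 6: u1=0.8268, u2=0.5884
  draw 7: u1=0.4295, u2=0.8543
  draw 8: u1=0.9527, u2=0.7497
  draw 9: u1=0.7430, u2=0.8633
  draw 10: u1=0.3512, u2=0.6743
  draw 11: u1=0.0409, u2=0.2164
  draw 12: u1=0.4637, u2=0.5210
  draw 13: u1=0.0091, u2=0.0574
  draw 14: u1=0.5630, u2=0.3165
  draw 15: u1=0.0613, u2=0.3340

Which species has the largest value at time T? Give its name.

t=0.000: B=7 Q=5 X=8 S=2
Draw 1: a1=2.010, a2=0.418, a3=3.290, a4=2.107, a5=2.408, a0=10.233; τ=−ln(0.6094)/10.233=0.048 → t=0.048; u2·a0=0.1146·10.233=1.173 ≤ a1=2.010 → R1 fires; B=7 Q=4 X=10 S=2
Draw 2: a1=1.608, a2=0.418, a3=3.290, a4=2.107, a5=3.010, a0=10.433; τ=−ln(0.4141)/10.433=0.085 → t=0.133; u2·a0=0.0767·10.433=0.800 ≤ a1=1.608 → R1 fires; B=7 Q=3 X=12 S=2
Draw 3: a1=1.206, a2=0.418, a3=3.290, a4=2.107, a5=3.612, a0=10.633; τ=−ln(0.7334)/10.633=0.029 → t=0.162; u2·a0=0.6862·10.633=7.296; a1+…+a4=7.021 < 7.296 ≤ a1+…+a5=10.633 → R5 fires; B=7 Q=3 X=11 S=4
Draw 4: a1=1.206, a2=0.836, a3=3.290, a4=2.107, a5=3.311, a0=10.750; τ=−ln(0.6335)/10.750=0.042 → t=0.205; u2·a0=0.1265·10.750=1.360; a1=1.206 < 1.360 ≤ a1+a2=2.042 → R2 fires; B=8 Q=3 X=11 S=4
Draw 5: a1=1.206, a2=0.836, a3=3.760, a4=2.408, a5=3.311, a0=11.521; τ=−ln(0.5635)/11.521=0.050 → t=0.254; u2·a0=0.3254·11.521=3.749; a1+a2=2.042 < 3.749 ≤ a1+…+a3=5.802 → R3 fires; B=9 Q=3 X=11 S=4
Draw 6: a1=1.206, a2=0.836, a3=4.230, a4=2.709, a5=3.311, a0=12.292; τ=−ln(0.8268)/12.292=0.015 → t=0.270; u2·a0=0.5884·12.292=7.233; a1+…+a3=6.272 < 7.233 ≤ a1+…+a4=8.981 → R4 fires; B=8 Q=3 X=11 S=6
Draw 7: a1=1.206, a2=1.254, a3=3.760, a4=2.408, a5=3.311, a0=11.939; τ=−ln(0.4295)/11.939=0.071 → t=0.341; u2·a0=0.8543·11.939=10.199; a1+…+a4=8.628 < 10.199 ≤ a1+…+a5=11.939 → R5 fires; B=8 Q=3 X=10 S=8
Draw 8: a1=1.206, a2=1.672, a3=3.760, a4=2.408, a5=3.010, a0=12.056; τ=−ln(0.9527)/12.056=0.004 → t=0.345; u2·a0=0.7497·12.056=9.038; a1+…+a3=6.638 < 9.038 ≤ a1+…+a4=9.046 → R4 fires; B=7 Q=3 X=10 S=10
Draw 9: a1=1.206, a2=2.090, a3=3.290, a4=2.107, a5=3.010, a0=11.703; τ=−ln(0.7430)/11.703=0.025 → t=0.370; u2·a0=0.8633·11.703=10.103; a1+…+a4=8.693 < 10.103 ≤ a1+…+a5=11.703 → R5 fires; B=7 Q=3 X=9 S=12
Draw 10: a1=1.206, a2=2.508, a3=3.290, a4=2.107, a5=2.709, a0=11.820; τ=−ln(0.3512)/11.820=0.089 → t=0.459; u2·a0=0.6743·11.820=7.970; a1+…+a3=7.004 < 7.970 ≤ a1+…+a4=9.111 → R4 fires; B=6 Q=3 X=9 S=14
Draw 11: a1=1.206, a2=2.926, a3=2.820, a4=1.806, a5=2.709, a0=11.467; τ=−ln(0.0409)/11.467=0.279 → t=0.737; u2·a0=0.2164·11.467=2.481; a1=1.206 < 2.481 ≤ a1+a2=4.132 → R2 fires; B=7 Q=3 X=9 S=14
Draw 12: a1=1.206, a2=2.926, a3=3.290, a4=2.107, a5=2.709, a0=12.238; τ=−ln(0.4637)/12.238=0.063 → t=0.800; u2·a0=0.5210·12.238=6.376; a1+a2=4.132 < 6.376 ≤ a1+…+a3=7.422 → R3 fires; B=8 Q=3 X=9 S=14
Draw 13: a1=1.206, a2=2.926, a3=3.760, a4=2.408, a5=2.709, a0=13.009; τ=−ln(0.0091)/13.009=0.361 → t=1.161; u2·a0=0.0574·13.009=0.747 ≤ a1=1.206 → R1 fires; B=8 Q=2 X=11 S=14
Draw 14: a1=0.804, a2=2.926, a3=3.760, a4=2.408, a5=3.311, a0=13.209; τ=−ln(0.5630)/13.209=0.043 → t=1.205; u2·a0=0.3165·13.209=4.181; a1+a2=3.730 < 4.181 ≤ a1+…+a3=7.490 → R3 fires; B=9 Q=2 X=11 S=14
Draw 15: a1=0.804, a2=2.926, a3=4.230, a4=2.709, a5=3.311, a0=13.980; τ=−ln(0.0613)/13.980=0.200 → t=1.405 > T=1.31: stop.
At T=1.31: B=9 Q=2 X=11 S=14; the largest is S.

Dominant species at T: S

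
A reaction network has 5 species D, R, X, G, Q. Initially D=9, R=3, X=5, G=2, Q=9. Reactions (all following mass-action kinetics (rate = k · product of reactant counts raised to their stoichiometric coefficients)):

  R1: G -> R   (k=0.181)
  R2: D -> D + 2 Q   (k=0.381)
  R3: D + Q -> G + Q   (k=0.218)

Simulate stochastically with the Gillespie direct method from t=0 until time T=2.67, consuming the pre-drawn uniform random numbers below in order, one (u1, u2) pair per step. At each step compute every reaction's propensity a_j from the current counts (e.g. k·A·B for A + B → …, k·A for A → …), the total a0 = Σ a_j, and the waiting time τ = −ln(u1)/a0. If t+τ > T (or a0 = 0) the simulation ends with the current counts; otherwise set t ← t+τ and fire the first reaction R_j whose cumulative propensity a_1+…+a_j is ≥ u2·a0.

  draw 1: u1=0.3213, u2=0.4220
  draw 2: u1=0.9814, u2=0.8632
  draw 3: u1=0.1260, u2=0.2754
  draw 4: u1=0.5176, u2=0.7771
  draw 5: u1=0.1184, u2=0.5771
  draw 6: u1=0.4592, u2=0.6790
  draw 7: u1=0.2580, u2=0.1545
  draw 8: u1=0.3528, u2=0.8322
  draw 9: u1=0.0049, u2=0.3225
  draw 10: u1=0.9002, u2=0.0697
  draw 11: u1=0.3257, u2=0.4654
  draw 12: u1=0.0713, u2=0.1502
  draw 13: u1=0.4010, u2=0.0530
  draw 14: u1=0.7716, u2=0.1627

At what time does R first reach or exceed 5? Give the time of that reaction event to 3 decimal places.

Threshold first reached at t = 1.626

t=0.000: D=9 R=3 X=5 G=2 Q=9
Draw 1: a1=0.362, a2=3.429, a3=17.658, a0=21.449; τ=−ln(0.3213)/21.449=0.053 → t=0.053; u2·a0=0.4220·21.449=9.051; a1+a2=3.791 < 9.051 ≤ a1+…+a3=21.449 → R3 fires; D=8 R=3 X=5 G=3 Q=9
Draw 2: a1=0.543, a2=3.048, a3=15.696, a0=19.287; τ=−ln(0.9814)/19.287=0.001 → t=0.054; u2·a0=0.8632·19.287=16.649; a1+a2=3.591 < 16.649 ≤ a1+…+a3=19.287 → R3 fires; D=7 R=3 X=5 G=4 Q=9
Draw 3: a1=0.724, a2=2.667, a3=13.734, a0=17.125; τ=−ln(0.1260)/17.125=0.121 → t=0.175; u2·a0=0.2754·17.125=4.716; a1+a2=3.391 < 4.716 ≤ a1+…+a3=17.125 → R3 fires; D=6 R=3 X=5 G=5 Q=9
Draw 4: a1=0.905, a2=2.286, a3=11.772, a0=14.963; τ=−ln(0.5176)/14.963=0.044 → t=0.219; u2·a0=0.7771·14.963=11.628; a1+a2=3.191 < 11.628 ≤ a1+…+a3=14.963 → R3 fires; D=5 R=3 X=5 G=6 Q=9
Draw 5: a1=1.086, a2=1.905, a3=9.810, a0=12.801; τ=−ln(0.1184)/12.801=0.167 → t=0.386; u2·a0=0.5771·12.801=7.387; a1+a2=2.991 < 7.387 ≤ a1+…+a3=12.801 → R3 fires; D=4 R=3 X=5 G=7 Q=9
Draw 6: a1=1.267, a2=1.524, a3=7.848, a0=10.639; τ=−ln(0.4592)/10.639=0.073 → t=0.459; u2·a0=0.6790·10.639=7.224; a1+a2=2.791 < 7.224 ≤ a1+…+a3=10.639 → R3 fires; D=3 R=3 X=5 G=8 Q=9
Draw 7: a1=1.448, a2=1.143, a3=5.886, a0=8.477; τ=−ln(0.2580)/8.477=0.160 → t=0.619; u2·a0=0.1545·8.477=1.310 ≤ a1=1.448 → R1 fires; D=3 R=4 X=5 G=7 Q=9
Draw 8: a1=1.267, a2=1.143, a3=5.886, a0=8.296; τ=−ln(0.3528)/8.296=0.126 → t=0.744; u2·a0=0.8322·8.296=6.904; a1+a2=2.410 < 6.904 ≤ a1+…+a3=8.296 → R3 fires; D=2 R=4 X=5 G=8 Q=9
Draw 9: a1=1.448, a2=0.762, a3=3.924, a0=6.134; τ=−ln(0.0049)/6.134=0.867 → t=1.611; u2·a0=0.3225·6.134=1.978; a1=1.448 < 1.978 ≤ a1+a2=2.210 → R2 fires; D=2 R=4 X=5 G=8 Q=11
Draw 10: a1=1.448, a2=0.762, a3=4.796, a0=7.006; τ=−ln(0.9002)/7.006=0.015 → t=1.626; u2·a0=0.0697·7.006=0.488 ≤ a1=1.448 → R1 fires; D=2 R=5 X=5 G=7 Q=11
Draw 11: a1=1.267, a2=0.762, a3=4.796, a0=6.825; τ=−ln(0.3257)/6.825=0.164 → t=1.791; u2·a0=0.4654·6.825=3.176; a1+a2=2.029 < 3.176 ≤ a1+…+a3=6.825 → R3 fires; D=1 R=5 X=5 G=8 Q=11
Draw 12: a1=1.448, a2=0.381, a3=2.398, a0=4.227; τ=−ln(0.0713)/4.227=0.625 → t=2.415; u2·a0=0.1502·4.227=0.635 ≤ a1=1.448 → R1 fires; D=1 R=6 X=5 G=7 Q=11
Draw 13: a1=1.267, a2=0.381, a3=2.398, a0=4.046; τ=−ln(0.4010)/4.046=0.226 → t=2.641; u2·a0=0.0530·4.046=0.214 ≤ a1=1.267 → R1 fires; D=1 R=7 X=5 G=6 Q=11
Draw 14: a1=1.086, a2=0.381, a3=2.398, a0=3.865; τ=−ln(0.7716)/3.865=0.067 → t=2.708 > T=2.67: stop.
R first becomes ≥ 5 when it reaches 5 at the event at t=1.626.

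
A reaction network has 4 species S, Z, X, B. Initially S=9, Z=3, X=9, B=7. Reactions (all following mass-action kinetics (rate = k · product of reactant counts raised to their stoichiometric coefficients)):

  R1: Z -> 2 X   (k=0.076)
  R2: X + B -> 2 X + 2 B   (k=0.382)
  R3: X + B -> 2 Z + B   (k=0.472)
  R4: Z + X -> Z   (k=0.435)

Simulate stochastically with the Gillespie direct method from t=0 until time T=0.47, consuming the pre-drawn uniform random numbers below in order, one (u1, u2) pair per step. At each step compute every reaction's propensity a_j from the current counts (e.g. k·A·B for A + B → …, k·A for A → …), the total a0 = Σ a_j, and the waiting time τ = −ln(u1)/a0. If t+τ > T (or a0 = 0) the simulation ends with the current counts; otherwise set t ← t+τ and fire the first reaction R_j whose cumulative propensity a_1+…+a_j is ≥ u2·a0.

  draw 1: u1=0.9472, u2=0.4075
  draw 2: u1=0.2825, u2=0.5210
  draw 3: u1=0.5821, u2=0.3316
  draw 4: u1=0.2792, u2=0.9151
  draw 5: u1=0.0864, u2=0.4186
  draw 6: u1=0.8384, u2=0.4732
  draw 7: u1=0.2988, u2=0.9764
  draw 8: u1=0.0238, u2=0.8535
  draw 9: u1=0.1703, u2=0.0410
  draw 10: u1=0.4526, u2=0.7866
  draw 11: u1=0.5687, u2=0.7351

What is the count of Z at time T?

t=0.000: S=9 Z=3 X=9 B=7
Draw 1: a1=0.228, a2=24.066, a3=29.736, a4=11.745, a0=65.775; τ=−ln(0.9472)/65.775=0.001 → t=0.001; u2·a0=0.4075·65.775=26.803; a1+a2=24.294 < 26.803 ≤ a1+…+a3=54.030 → R3 fires; S=9 Z=5 X=8 B=7
Draw 2: a1=0.380, a2=21.392, a3=26.432, a4=17.400, a0=65.604; τ=−ln(0.2825)/65.604=0.019 → t=0.020; u2·a0=0.5210·65.604=34.180; a1+a2=21.772 < 34.180 ≤ a1+…+a3=48.204 → R3 fires; S=9 Z=7 X=7 B=7
Draw 3: a1=0.532, a2=18.718, a3=23.128, a4=21.315, a0=63.693; τ=−ln(0.5821)/63.693=0.008 → t=0.029; u2·a0=0.3316·63.693=21.121; a1+a2=19.250 < 21.121 ≤ a1+…+a3=42.378 → R3 fires; S=9 Z=9 X=6 B=7
Draw 4: a1=0.684, a2=16.044, a3=19.824, a4=23.490, a0=60.042; τ=−ln(0.2792)/60.042=0.021 → t=0.050; u2·a0=0.9151·60.042=54.944; a1+…+a3=36.552 < 54.944 ≤ a1+…+a4=60.042 → R4 fires; S=9 Z=9 X=5 B=7
Draw 5: a1=0.684, a2=13.370, a3=16.520, a4=19.575, a0=50.149; τ=−ln(0.0864)/50.149=0.049 → t=0.099; u2·a0=0.4186·50.149=20.992; a1+a2=14.054 < 20.992 ≤ a1+…+a3=30.574 → R3 fires; S=9 Z=11 X=4 B=7
Draw 6: a1=0.836, a2=10.696, a3=13.216, a4=19.140, a0=43.888; τ=−ln(0.8384)/43.888=0.004 → t=0.103; u2·a0=0.4732·43.888=20.768; a1+a2=11.532 < 20.768 ≤ a1+…+a3=24.748 → R3 fires; S=9 Z=13 X=3 B=7
Draw 7: a1=0.988, a2=8.022, a3=9.912, a4=16.965, a0=35.887; τ=−ln(0.2988)/35.887=0.034 → t=0.136; u2·a0=0.9764·35.887=35.040; a1+…+a3=18.922 < 35.040 ≤ a1+…+a4=35.887 → R4 fires; S=9 Z=13 X=2 B=7
Draw 8: a1=0.988, a2=5.348, a3=6.608, a4=11.310, a0=24.254; τ=−ln(0.0238)/24.254=0.154 → t=0.290; u2·a0=0.8535·24.254=20.701; a1+…+a3=12.944 < 20.701 ≤ a1+…+a4=24.254 → R4 fires; S=9 Z=13 X=1 B=7
Draw 9: a1=0.988, a2=2.674, a3=3.304, a4=5.655, a0=12.621; τ=−ln(0.1703)/12.621=0.140 → t=0.431; u2·a0=0.0410·12.621=0.517 ≤ a1=0.988 → R1 fires; S=9 Z=12 X=3 B=7
Draw 10: a1=0.912, a2=8.022, a3=9.912, a4=15.660, a0=34.506; τ=−ln(0.4526)/34.506=0.023 → t=0.454; u2·a0=0.7866·34.506=27.142; a1+…+a3=18.846 < 27.142 ≤ a1+…+a4=34.506 → R4 fires; S=9 Z=12 X=2 B=7
Draw 11: a1=0.912, a2=5.348, a3=6.608, a4=10.440, a0=23.308; τ=−ln(0.5687)/23.308=0.024 → t=0.478 > T=0.47: stop.
Read off Z at T=0.47: 12

Z at T = 12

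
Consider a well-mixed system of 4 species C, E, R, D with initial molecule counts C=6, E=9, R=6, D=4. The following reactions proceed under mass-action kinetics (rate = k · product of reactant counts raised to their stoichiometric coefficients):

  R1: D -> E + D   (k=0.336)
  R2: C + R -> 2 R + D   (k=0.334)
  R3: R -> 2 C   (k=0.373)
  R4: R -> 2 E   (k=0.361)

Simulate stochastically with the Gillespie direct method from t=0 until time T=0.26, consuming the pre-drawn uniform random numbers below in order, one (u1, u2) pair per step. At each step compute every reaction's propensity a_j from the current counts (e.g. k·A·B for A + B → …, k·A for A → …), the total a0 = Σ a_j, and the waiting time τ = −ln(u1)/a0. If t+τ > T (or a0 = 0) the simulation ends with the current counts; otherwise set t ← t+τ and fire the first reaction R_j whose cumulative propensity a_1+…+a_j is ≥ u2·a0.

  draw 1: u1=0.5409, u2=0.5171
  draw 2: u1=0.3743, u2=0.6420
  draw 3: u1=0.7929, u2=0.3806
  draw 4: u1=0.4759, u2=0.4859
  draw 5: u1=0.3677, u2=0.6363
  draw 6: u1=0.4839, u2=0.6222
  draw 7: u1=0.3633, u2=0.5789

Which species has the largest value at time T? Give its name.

t=0.000: C=6 E=9 R=6 D=4
Draw 1: a1=1.344, a2=12.024, a3=2.238, a4=2.166, a0=17.772; τ=−ln(0.5409)/17.772=0.035 → t=0.035; u2·a0=0.5171·17.772=9.190; a1=1.344 < 9.190 ≤ a1+a2=13.368 → R2 fires; C=5 E=9 R=7 D=5
Draw 2: a1=1.680, a2=11.690, a3=2.611, a4=2.527, a0=18.508; τ=−ln(0.3743)/18.508=0.053 → t=0.088; u2·a0=0.6420·18.508=11.882; a1=1.680 < 11.882 ≤ a1+a2=13.370 → R2 fires; C=4 E=9 R=8 D=6
Draw 3: a1=2.016, a2=10.688, a3=2.984, a4=2.888, a0=18.576; τ=−ln(0.7929)/18.576=0.012 → t=0.100; u2·a0=0.3806·18.576=7.070; a1=2.016 < 7.070 ≤ a1+a2=12.704 → R2 fires; C=3 E=9 R=9 D=7
Draw 4: a1=2.352, a2=9.018, a3=3.357, a4=3.249, a0=17.976; τ=−ln(0.4759)/17.976=0.041 → t=0.141; u2·a0=0.4859·17.976=8.735; a1=2.352 < 8.735 ≤ a1+a2=11.370 → R2 fires; C=2 E=9 R=10 D=8
Draw 5: a1=2.688, a2=6.680, a3=3.730, a4=3.610, a0=16.708; τ=−ln(0.3677)/16.708=0.060 → t=0.201; u2·a0=0.6363·16.708=10.631; a1+a2=9.368 < 10.631 ≤ a1+…+a3=13.098 → R3 fires; C=4 E=9 R=9 D=8
Draw 6: a1=2.688, a2=12.024, a3=3.357, a4=3.249, a0=21.318; τ=−ln(0.4839)/21.318=0.034 → t=0.235; u2·a0=0.6222·21.318=13.264; a1=2.688 < 13.264 ≤ a1+a2=14.712 → R2 fires; C=3 E=9 R=10 D=9
Draw 7: a1=3.024, a2=10.020, a3=3.730, a4=3.610, a0=20.384; τ=−ln(0.3633)/20.384=0.050 → t=0.285 > T=0.26: stop.
At T=0.26: C=3 E=9 R=10 D=9; the largest is R.

Dominant species at T: R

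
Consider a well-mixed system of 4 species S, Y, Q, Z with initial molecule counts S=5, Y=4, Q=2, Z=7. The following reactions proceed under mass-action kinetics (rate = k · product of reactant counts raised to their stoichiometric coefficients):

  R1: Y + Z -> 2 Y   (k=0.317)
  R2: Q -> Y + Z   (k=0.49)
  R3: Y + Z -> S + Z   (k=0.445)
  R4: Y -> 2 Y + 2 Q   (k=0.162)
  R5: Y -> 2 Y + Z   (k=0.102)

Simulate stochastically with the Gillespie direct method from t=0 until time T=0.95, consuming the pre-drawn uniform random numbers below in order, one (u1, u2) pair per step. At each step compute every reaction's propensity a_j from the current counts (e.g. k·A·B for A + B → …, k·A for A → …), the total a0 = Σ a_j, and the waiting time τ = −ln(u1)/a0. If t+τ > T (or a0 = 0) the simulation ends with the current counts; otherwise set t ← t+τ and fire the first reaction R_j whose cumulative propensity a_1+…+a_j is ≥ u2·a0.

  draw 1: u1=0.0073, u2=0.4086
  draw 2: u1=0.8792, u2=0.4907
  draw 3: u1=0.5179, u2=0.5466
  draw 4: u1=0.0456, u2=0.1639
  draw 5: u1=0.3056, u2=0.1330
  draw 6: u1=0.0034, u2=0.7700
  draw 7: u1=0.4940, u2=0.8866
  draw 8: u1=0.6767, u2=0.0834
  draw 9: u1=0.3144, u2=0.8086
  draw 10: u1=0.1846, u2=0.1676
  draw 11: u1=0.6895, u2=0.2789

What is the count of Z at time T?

t=0.000: S=5 Y=4 Q=2 Z=7
Draw 1: a1=8.876, a2=0.980, a3=12.460, a4=0.648, a5=0.408, a0=23.372; τ=−ln(0.0073)/23.372=0.211 → t=0.211; u2·a0=0.4086·23.372=9.550; a1=8.876 < 9.550 ≤ a1+a2=9.856 → R2 fires; S=5 Y=5 Q=1 Z=8
Draw 2: a1=12.680, a2=0.490, a3=17.800, a4=0.810, a5=0.510, a0=32.290; τ=−ln(0.8792)/32.290=0.004 → t=0.214; u2·a0=0.4907·32.290=15.845; a1+a2=13.170 < 15.845 ≤ a1+…+a3=30.970 → R3 fires; S=6 Y=4 Q=1 Z=8
Draw 3: a1=10.144, a2=0.490, a3=14.240, a4=0.648, a5=0.408, a0=25.930; τ=−ln(0.5179)/25.930=0.025 → t=0.240; u2·a0=0.5466·25.930=14.173; a1+a2=10.634 < 14.173 ≤ a1+…+a3=24.874 → R3 fires; S=7 Y=3 Q=1 Z=8
Draw 4: a1=7.608, a2=0.490, a3=10.680, a4=0.486, a5=0.306, a0=19.570; τ=−ln(0.0456)/19.570=0.158 → t=0.398; u2·a0=0.1639·19.570=3.208 ≤ a1=7.608 → R1 fires; S=7 Y=4 Q=1 Z=7
Draw 5: a1=8.876, a2=0.490, a3=12.460, a4=0.648, a5=0.408, a0=22.882; τ=−ln(0.3056)/22.882=0.052 → t=0.449; u2·a0=0.1330·22.882=3.043 ≤ a1=8.876 → R1 fires; S=7 Y=5 Q=1 Z=6
Draw 6: a1=9.510, a2=0.490, a3=13.350, a4=0.810, a5=0.510, a0=24.670; τ=−ln(0.0034)/24.670=0.230 → t=0.680; u2·a0=0.7700·24.670=18.996; a1+a2=10.000 < 18.996 ≤ a1+…+a3=23.350 → R3 fires; S=8 Y=4 Q=1 Z=6
Draw 7: a1=7.608, a2=0.490, a3=10.680, a4=0.648, a5=0.408, a0=19.834; τ=−ln(0.4940)/19.834=0.036 → t=0.715; u2·a0=0.8866·19.834=17.585; a1+a2=8.098 < 17.585 ≤ a1+…+a3=18.778 → R3 fires; S=9 Y=3 Q=1 Z=6
Draw 8: a1=5.706, a2=0.490, a3=8.010, a4=0.486, a5=0.306, a0=14.998; τ=−ln(0.6767)/14.998=0.026 → t=0.741; u2·a0=0.0834·14.998=1.251 ≤ a1=5.706 → R1 fires; S=9 Y=4 Q=1 Z=5
Draw 9: a1=6.340, a2=0.490, a3=8.900, a4=0.648, a5=0.408, a0=16.786; τ=−ln(0.3144)/16.786=0.069 → t=0.810; u2·a0=0.8086·16.786=13.573; a1+a2=6.830 < 13.573 ≤ a1+…+a3=15.730 → R3 fires; S=10 Y=3 Q=1 Z=5
Draw 10: a1=4.755, a2=0.490, a3=6.675, a4=0.486, a5=0.306, a0=12.712; τ=−ln(0.1846)/12.712=0.133 → t=0.943; u2·a0=0.1676·12.712=2.131 ≤ a1=4.755 → R1 fires; S=10 Y=4 Q=1 Z=4
Draw 11: a1=5.072, a2=0.490, a3=7.120, a4=0.648, a5=0.408, a0=13.738; τ=−ln(0.6895)/13.738=0.027 → t=0.970 > T=0.95: stop.
Read off Z at T=0.95: 4

Z at T = 4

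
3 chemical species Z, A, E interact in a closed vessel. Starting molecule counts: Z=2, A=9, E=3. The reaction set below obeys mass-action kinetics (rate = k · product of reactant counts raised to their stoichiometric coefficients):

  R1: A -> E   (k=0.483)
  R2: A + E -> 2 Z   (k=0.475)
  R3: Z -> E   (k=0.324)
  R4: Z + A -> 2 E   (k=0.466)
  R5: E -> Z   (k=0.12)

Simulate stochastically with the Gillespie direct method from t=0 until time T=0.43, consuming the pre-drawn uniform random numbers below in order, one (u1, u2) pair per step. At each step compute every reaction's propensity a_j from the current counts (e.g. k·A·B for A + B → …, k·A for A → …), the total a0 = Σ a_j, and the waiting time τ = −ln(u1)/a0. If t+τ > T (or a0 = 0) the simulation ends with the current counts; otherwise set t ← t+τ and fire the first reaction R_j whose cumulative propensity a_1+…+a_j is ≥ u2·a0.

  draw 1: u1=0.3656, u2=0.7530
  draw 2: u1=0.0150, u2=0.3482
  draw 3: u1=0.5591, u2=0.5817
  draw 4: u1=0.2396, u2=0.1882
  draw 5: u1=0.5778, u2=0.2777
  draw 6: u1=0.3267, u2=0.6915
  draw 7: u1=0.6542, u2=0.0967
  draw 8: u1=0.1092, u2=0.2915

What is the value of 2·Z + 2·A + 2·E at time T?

Check how each reaction changes W = 2·Z + 2·A + 2·E (weight of products minus weight of reactants):
R1: A -> E: (2·1) − (2·1) = 2 − 2 = 0
R2: A + E -> 2 Z: (2·2) − (2·1 + 2·1) = 4 − 4 = 0
R3: Z -> E: (2·1) − (2·1) = 2 − 2 = 0
R4: Z + A -> 2 E: (2·2) − (2·1 + 2·1) = 4 − 4 = 0
R5: E -> Z: (2·1) − (2·1) = 2 − 2 = 0
Every reaction leaves W unchanged, so W is conserved and no simulation is needed: W(T) = W(0) = 2·2 + 2·9 + 2·3 = 28

Value at T = 28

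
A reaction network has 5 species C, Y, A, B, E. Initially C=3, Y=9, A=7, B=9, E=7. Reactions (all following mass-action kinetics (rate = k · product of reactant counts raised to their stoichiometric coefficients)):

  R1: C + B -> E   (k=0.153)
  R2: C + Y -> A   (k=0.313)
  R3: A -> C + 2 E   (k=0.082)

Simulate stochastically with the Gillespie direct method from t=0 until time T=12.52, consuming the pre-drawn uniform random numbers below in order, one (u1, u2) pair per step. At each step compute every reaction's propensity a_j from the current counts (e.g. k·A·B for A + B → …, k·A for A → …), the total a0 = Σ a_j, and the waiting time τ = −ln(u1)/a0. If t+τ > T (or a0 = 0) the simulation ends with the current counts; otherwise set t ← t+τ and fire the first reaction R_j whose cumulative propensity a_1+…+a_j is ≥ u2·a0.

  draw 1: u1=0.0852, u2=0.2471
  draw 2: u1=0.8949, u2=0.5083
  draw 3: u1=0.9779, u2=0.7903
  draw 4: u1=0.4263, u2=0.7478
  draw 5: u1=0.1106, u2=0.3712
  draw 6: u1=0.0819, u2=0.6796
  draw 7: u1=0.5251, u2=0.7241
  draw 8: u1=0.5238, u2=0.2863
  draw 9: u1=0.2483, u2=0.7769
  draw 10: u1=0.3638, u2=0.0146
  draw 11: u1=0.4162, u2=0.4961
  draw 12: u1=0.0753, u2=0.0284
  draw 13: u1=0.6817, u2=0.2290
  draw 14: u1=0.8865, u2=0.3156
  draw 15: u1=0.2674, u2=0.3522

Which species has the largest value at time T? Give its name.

Dominant species at T: E

t=0.000: C=3 Y=9 A=7 B=9 E=7
Draw 1: a1=4.131, a2=8.451, a3=0.574, a0=13.156; τ=−ln(0.0852)/13.156=0.187 → t=0.187; u2·a0=0.2471·13.156=3.251 ≤ a1=4.131 → R1 fires; C=2 Y=9 A=7 B=8 E=8
Draw 2: a1=2.448, a2=5.634, a3=0.574, a0=8.656; τ=−ln(0.8949)/8.656=0.013 → t=0.200; u2·a0=0.5083·8.656=4.400; a1=2.448 < 4.400 ≤ a1+a2=8.082 → R2 fires; C=1 Y=8 A=8 B=8 E=8
Draw 3: a1=1.224, a2=2.504, a3=0.656, a0=4.384; τ=−ln(0.9779)/4.384=0.005 → t=0.205; u2·a0=0.7903·4.384=3.465; a1=1.224 < 3.465 ≤ a1+a2=3.728 → R2 fires; C=0 Y=7 A=9 B=8 E=8
Draw 4: a1=0.000, a2=0.000, a3=0.738, a0=0.738; τ=−ln(0.4263)/0.738=1.155 → t=1.360; u2·a0=0.7478·0.738=0.552; a1+a2=0.000 < 0.552 ≤ a1+…+a3=0.738 → R3 fires; C=1 Y=7 A=8 B=8 E=10
Draw 5: a1=1.224, a2=2.191, a3=0.656, a0=4.071; τ=−ln(0.1106)/4.071=0.541 → t=1.901; u2·a0=0.3712·4.071=1.511; a1=1.224 < 1.511 ≤ a1+a2=3.415 → R2 fires; C=0 Y=6 A=9 B=8 E=10
Draw 6: a1=0.000, a2=0.000, a3=0.738, a0=0.738; τ=−ln(0.0819)/0.738=3.391 → t=5.292; u2·a0=0.6796·0.738=0.502; a1+a2=0.000 < 0.502 ≤ a1+…+a3=0.738 → R3 fires; C=1 Y=6 A=8 B=8 E=12
Draw 7: a1=1.224, a2=1.878, a3=0.656, a0=3.758; τ=−ln(0.5251)/3.758=0.171 → t=5.463; u2·a0=0.7241·3.758=2.721; a1=1.224 < 2.721 ≤ a1+a2=3.102 → R2 fires; C=0 Y=5 A=9 B=8 E=12
Draw 8: a1=0.000, a2=0.000, a3=0.738, a0=0.738; τ=−ln(0.5238)/0.738=0.876 → t=6.339; u2·a0=0.2863·0.738=0.211; a1+a2=0.000 < 0.211 ≤ a1+…+a3=0.738 → R3 fires; C=1 Y=5 A=8 B=8 E=14
Draw 9: a1=1.224, a2=1.565, a3=0.656, a0=3.445; τ=−ln(0.2483)/3.445=0.404 → t=6.744; u2·a0=0.7769·3.445=2.676; a1=1.224 < 2.676 ≤ a1+a2=2.789 → R2 fires; C=0 Y=4 A=9 B=8 E=14
Draw 10: a1=0.000, a2=0.000, a3=0.738, a0=0.738; τ=−ln(0.3638)/0.738=1.370 → t=8.114; u2·a0=0.0146·0.738=0.011; a1+a2=0.000 < 0.011 ≤ a1+…+a3=0.738 → R3 fires; C=1 Y=4 A=8 B=8 E=16
Draw 11: a1=1.224, a2=1.252, a3=0.656, a0=3.132; τ=−ln(0.4162)/3.132=0.280 → t=8.394; u2·a0=0.4961·3.132=1.554; a1=1.224 < 1.554 ≤ a1+a2=2.476 → R2 fires; C=0 Y=3 A=9 B=8 E=16
Draw 12: a1=0.000, a2=0.000, a3=0.738, a0=0.738; τ=−ln(0.0753)/0.738=3.504 → t=11.898; u2·a0=0.0284·0.738=0.021; a1+a2=0.000 < 0.021 ≤ a1+…+a3=0.738 → R3 fires; C=1 Y=3 A=8 B=8 E=18
Draw 13: a1=1.224, a2=0.939, a3=0.656, a0=2.819; τ=−ln(0.6817)/2.819=0.136 → t=12.034; u2·a0=0.2290·2.819=0.646 ≤ a1=1.224 → R1 fires; C=0 Y=3 A=8 B=7 E=19
Draw 14: a1=0.000, a2=0.000, a3=0.656, a0=0.656; τ=−ln(0.8865)/0.656=0.184 → t=12.218; u2·a0=0.3156·0.656=0.207; a1+a2=0.000 < 0.207 ≤ a1+…+a3=0.656 → R3 fires; C=1 Y=3 A=7 B=7 E=21
Draw 15: a1=1.071, a2=0.939, a3=0.574, a0=2.584; τ=−ln(0.2674)/2.584=0.510 → t=12.728 > T=12.52: stop.
At T=12.52: C=1 Y=3 A=7 B=7 E=21; the largest is E.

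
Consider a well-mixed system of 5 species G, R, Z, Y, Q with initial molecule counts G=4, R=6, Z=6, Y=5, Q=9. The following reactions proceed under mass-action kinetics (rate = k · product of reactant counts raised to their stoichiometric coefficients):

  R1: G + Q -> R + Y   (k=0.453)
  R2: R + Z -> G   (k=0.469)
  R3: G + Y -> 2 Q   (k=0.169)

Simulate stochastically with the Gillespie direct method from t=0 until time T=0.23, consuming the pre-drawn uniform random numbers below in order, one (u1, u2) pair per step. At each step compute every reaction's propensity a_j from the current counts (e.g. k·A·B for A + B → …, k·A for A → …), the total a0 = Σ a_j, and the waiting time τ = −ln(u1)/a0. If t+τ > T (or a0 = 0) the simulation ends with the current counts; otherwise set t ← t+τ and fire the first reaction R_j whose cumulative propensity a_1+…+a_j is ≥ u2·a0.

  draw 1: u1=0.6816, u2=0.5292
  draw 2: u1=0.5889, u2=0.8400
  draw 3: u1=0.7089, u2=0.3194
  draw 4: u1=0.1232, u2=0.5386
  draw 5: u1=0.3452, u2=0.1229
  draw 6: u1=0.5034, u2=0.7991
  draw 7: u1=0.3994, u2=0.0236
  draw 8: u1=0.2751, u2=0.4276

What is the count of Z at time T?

Z at T = 3

t=0.000: G=4 R=6 Z=6 Y=5 Q=9
Draw 1: a1=16.308, a2=16.884, a3=3.380, a0=36.572; τ=−ln(0.6816)/36.572=0.010 → t=0.010; u2·a0=0.5292·36.572=19.354; a1=16.308 < 19.354 ≤ a1+a2=33.192 → R2 fires; G=5 R=5 Z=5 Y=5 Q=9
Draw 2: a1=20.385, a2=11.725, a3=4.225, a0=36.335; τ=−ln(0.5889)/36.335=0.015 → t=0.025; u2·a0=0.8400·36.335=30.521; a1=20.385 < 30.521 ≤ a1+a2=32.110 → R2 fires; G=6 R=4 Z=4 Y=5 Q=9
Draw 3: a1=24.462, a2=7.504, a3=5.070, a0=37.036; τ=−ln(0.7089)/37.036=0.009 → t=0.034; u2·a0=0.3194·37.036=11.829 ≤ a1=24.462 → R1 fires; G=5 R=5 Z=4 Y=6 Q=8
Draw 4: a1=18.120, a2=9.380, a3=5.070, a0=32.570; τ=−ln(0.1232)/32.570=0.064 → t=0.099; u2·a0=0.5386·32.570=17.542 ≤ a1=18.120 → R1 fires; G=4 R=6 Z=4 Y=7 Q=7
Draw 5: a1=12.684, a2=11.256, a3=4.732, a0=28.672; τ=−ln(0.3452)/28.672=0.037 → t=0.136; u2·a0=0.1229·28.672=3.524 ≤ a1=12.684 → R1 fires; G=3 R=7 Z=4 Y=8 Q=6
Draw 6: a1=8.154, a2=13.132, a3=4.056, a0=25.342; τ=−ln(0.5034)/25.342=0.027 → t=0.163; u2·a0=0.7991·25.342=20.251; a1=8.154 < 20.251 ≤ a1+a2=21.286 → R2 fires; G=4 R=6 Z=3 Y=8 Q=6
Draw 7: a1=10.872, a2=8.442, a3=5.408, a0=24.722; τ=−ln(0.3994)/24.722=0.037 → t=0.200; u2·a0=0.0236·24.722=0.583 ≤ a1=10.872 → R1 fires; G=3 R=7 Z=3 Y=9 Q=5
Draw 8: a1=6.795, a2=9.849, a3=4.563, a0=21.207; τ=−ln(0.2751)/21.207=0.061 → t=0.261 > T=0.23: stop.
Read off Z at T=0.23: 3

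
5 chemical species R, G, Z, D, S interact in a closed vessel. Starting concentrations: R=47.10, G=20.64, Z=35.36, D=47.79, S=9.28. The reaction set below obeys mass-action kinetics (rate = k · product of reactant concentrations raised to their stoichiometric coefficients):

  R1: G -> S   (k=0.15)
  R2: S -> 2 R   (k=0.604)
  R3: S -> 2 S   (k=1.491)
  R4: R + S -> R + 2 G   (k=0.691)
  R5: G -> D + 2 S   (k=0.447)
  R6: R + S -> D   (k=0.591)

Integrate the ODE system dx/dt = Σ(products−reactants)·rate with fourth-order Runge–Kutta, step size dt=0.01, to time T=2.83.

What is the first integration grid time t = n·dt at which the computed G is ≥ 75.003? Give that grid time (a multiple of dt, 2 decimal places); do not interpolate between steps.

RK4 with dt=0.01: 283 steps to T=2.83. Trajectory (selected grid times):
t=0.00: R=47.10 G=20.64 Z=35.36 D=47.79 S=9.28
t=0.31: R=38.65 G=35.45 Z=35.36 D=61.13 S=0.75
t=0.63: R=33.06 G=41.94 Z=35.36 D=72.58 S=1.03
t=0.94: R=26.78 G=49.27 Z=35.36 D=85.62 S=1.48
t=1.26: R=19.42 G=57.95 Z=35.36 D=101.36 S=2.36
t=1.57: R=11.76 G=67.07 Z=35.36 D=118.87 S=4.27
t=1.87: R=5.22 G=74.93 Z=35.36 D=137.23 S=9.12
t=1.88: R=5.06 G=75.14 Z=35.36 D=137.85 S=9.37
t=1.89: R=4.89 G=75.35 Z=35.36 D=138.47 S=9.64
t=2.20: R=2.23 G=80.22 Z=35.36 D=157.51 S=21.05
t=2.52: R=2.05 G=89.43 Z=35.36 D=180.36 S=33.52
t=2.83: R=2.04 G=105.48 Z=35.36 D=208.33 S=44.03
G(1.87)=74.935 < 75.003 but G(1.88)=75.144 ≥ 75.003, so the first grid time is t=1.88.

Threshold first reached at t = 1.88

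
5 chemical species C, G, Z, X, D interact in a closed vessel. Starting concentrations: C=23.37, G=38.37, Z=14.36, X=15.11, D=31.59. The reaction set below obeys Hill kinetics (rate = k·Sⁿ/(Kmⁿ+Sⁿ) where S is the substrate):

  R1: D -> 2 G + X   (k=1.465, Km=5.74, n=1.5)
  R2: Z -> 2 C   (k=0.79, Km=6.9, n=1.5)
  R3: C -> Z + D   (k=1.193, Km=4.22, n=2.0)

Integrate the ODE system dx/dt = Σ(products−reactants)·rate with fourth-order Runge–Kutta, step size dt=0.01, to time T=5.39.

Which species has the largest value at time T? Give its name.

RK4 with dt=0.01: 539 steps to T=5.39. Trajectory (selected grid times):
t=0.00: C=23.37 G=38.37 Z=14.36 X=15.11 D=31.59
t=0.60: C=23.39 G=40.00 Z=14.70 X=15.93 D=31.47
t=1.20: C=23.42 G=41.63 Z=15.03 X=16.74 D=31.35
t=1.80: C=23.45 G=43.26 Z=15.36 X=17.56 D=31.22
t=2.40: C=23.49 G=44.89 Z=15.69 X=18.37 D=31.10
t=2.99: C=23.53 G=46.49 Z=16.01 X=19.17 D=30.98
t=3.59: C=23.58 G=48.12 Z=16.33 X=19.99 D=30.86
t=4.19: C=23.63 G=49.75 Z=16.65 X=20.80 D=30.74
t=4.79: C=23.69 G=51.37 Z=16.97 X=21.61 D=30.62
t=5.39: C=23.75 G=53.00 Z=17.29 X=22.42 D=30.51
At T=5.39: C=23.75 G=53.00 Z=17.29 X=22.42 D=30.51; the largest is G.

Dominant species at T: G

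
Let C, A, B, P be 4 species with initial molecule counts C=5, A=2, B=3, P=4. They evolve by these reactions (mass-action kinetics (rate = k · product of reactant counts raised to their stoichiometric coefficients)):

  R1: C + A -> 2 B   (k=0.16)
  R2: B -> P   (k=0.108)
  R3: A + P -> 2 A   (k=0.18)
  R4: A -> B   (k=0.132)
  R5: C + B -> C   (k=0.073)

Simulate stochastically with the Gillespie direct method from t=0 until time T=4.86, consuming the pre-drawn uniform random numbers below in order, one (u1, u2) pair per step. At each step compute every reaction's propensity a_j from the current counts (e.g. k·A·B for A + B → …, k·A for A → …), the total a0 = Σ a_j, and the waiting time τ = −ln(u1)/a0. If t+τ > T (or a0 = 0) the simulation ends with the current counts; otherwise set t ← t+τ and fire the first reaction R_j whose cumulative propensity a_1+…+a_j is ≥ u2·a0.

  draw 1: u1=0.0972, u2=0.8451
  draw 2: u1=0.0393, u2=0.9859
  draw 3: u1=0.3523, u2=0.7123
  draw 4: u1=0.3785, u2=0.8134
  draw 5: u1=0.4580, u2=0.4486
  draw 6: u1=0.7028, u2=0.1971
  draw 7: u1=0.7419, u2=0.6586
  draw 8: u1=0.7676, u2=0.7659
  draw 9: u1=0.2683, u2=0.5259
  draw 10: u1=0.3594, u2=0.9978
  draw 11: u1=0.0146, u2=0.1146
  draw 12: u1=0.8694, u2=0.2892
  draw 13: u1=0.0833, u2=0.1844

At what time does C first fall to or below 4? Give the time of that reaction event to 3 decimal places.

Threshold first reached at t = 1.868

t=0.000: C=5 A=2 B=3 P=4
Draw 1: a1=1.600, a2=0.324, a3=1.440, a4=0.264, a5=1.095, a0=4.723; τ=−ln(0.0972)/4.723=0.494 → t=0.494; u2·a0=0.8451·4.723=3.991; a1+…+a4=3.628 < 3.991 ≤ a1+…+a5=4.723 → R5 fires; C=5 A=2 B=2 P=4
Draw 2: a1=1.600, a2=0.216, a3=1.440, a4=0.264, a5=0.730, a0=4.250; τ=−ln(0.0393)/4.250=0.762 → t=1.255; u2·a0=0.9859·4.250=4.190; a1+…+a4=3.520 < 4.190 ≤ a1+…+a5=4.250 → R5 fires; C=5 A=2 B=1 P=4
Draw 3: a1=1.600, a2=0.108, a3=1.440, a4=0.264, a5=0.365, a0=3.777; τ=−ln(0.3523)/3.777=0.276 → t=1.531; u2·a0=0.7123·3.777=2.690; a1+a2=1.708 < 2.690 ≤ a1+…+a3=3.148 → R3 fires; C=5 A=3 B=1 P=3
Draw 4: a1=2.400, a2=0.108, a3=1.620, a4=0.396, a5=0.365, a0=4.889; τ=−ln(0.3785)/4.889=0.199 → t=1.730; u2·a0=0.8134·4.889=3.977; a1+a2=2.508 < 3.977 ≤ a1+…+a3=4.128 → R3 fires; C=5 A=4 B=1 P=2
Draw 5: a1=3.200, a2=0.108, a3=1.440, a4=0.528, a5=0.365, a0=5.641; τ=−ln(0.4580)/5.641=0.138 → t=1.868; u2·a0=0.4486·5.641=2.531 ≤ a1=3.200 → R1 fires; C=4 A=3 B=3 P=2
Draw 6: a1=1.920, a2=0.324, a3=1.080, a4=0.396, a5=0.876, a0=4.596; τ=−ln(0.7028)/4.596=0.077 → t=1.945; u2·a0=0.1971·4.596=0.906 ≤ a1=1.920 → R1 fires; C=3 A=2 B=5 P=2
Draw 7: a1=0.960, a2=0.540, a3=0.720, a4=0.264, a5=1.095, a0=3.579; τ=−ln(0.7419)/3.579=0.083 → t=2.029; u2·a0=0.6586·3.579=2.357; a1+…+a3=2.220 < 2.357 ≤ a1+…+a4=2.484 → R4 fires; C=3 A=1 B=6 P=2
Draw 8: a1=0.480, a2=0.648, a3=0.360, a4=0.132, a5=1.314, a0=2.934; τ=−ln(0.7676)/2.934=0.090 → t=2.119; u2·a0=0.7659·2.934=2.247; a1+…+a4=1.620 < 2.247 ≤ a1+…+a5=2.934 → R5 fires; C=3 A=1 B=5 P=2
Draw 9: a1=0.480, a2=0.540, a3=0.360, a4=0.132, a5=1.095, a0=2.607; τ=−ln(0.2683)/2.607=0.505 → t=2.623; u2·a0=0.5259·2.607=1.371; a1+a2=1.020 < 1.371 ≤ a1+…+a3=1.380 → R3 fires; C=3 A=2 B=5 P=1
Draw 10: a1=0.960, a2=0.540, a3=0.360, a4=0.264, a5=1.095, a0=3.219; τ=−ln(0.3594)/3.219=0.318 → t=2.941; u2·a0=0.9978·3.219=3.212; a1+…+a4=2.124 < 3.212 ≤ a1+…+a5=3.219 → R5 fires; C=3 A=2 B=4 P=1
Draw 11: a1=0.960, a2=0.432, a3=0.360, a4=0.264, a5=0.876, a0=2.892; τ=−ln(0.0146)/2.892=1.462 → t=4.403; u2·a0=0.1146·2.892=0.331 ≤ a1=0.960 → R1 fires; C=2 A=1 B=6 P=1
Draw 12: a1=0.320, a2=0.648, a3=0.180, a4=0.132, a5=0.876, a0=2.156; τ=−ln(0.8694)/2.156=0.065 → t=4.468; u2·a0=0.2892·2.156=0.624; a1=0.320 < 0.624 ≤ a1+a2=0.968 → R2 fires; C=2 A=1 B=5 P=2
Draw 13: a1=0.320, a2=0.540, a3=0.360, a4=0.132, a5=0.730, a0=2.082; τ=−ln(0.0833)/2.082=1.194 → t=5.661 > T=4.86: stop.
C first becomes ≤ 4 when it reaches 4 at the event at t=1.868.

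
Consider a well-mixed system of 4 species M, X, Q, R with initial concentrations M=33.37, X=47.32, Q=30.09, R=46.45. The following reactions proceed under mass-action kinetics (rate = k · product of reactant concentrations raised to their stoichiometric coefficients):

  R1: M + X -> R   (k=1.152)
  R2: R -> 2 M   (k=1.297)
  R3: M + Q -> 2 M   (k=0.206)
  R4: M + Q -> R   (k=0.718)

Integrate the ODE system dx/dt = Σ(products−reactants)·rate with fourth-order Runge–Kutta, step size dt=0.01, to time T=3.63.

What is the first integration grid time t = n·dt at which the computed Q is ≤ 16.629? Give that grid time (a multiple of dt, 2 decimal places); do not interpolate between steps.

RK4 with dt=0.01: 363 steps to T=3.63. Trajectory (selected grid times):
t=0.00: M=33.37 X=47.32 Q=30.09 R=46.45
t=0.04: M=8.82 X=23.04 Q=16.90 R=77.46
t=0.05: M=8.04 X=20.92 Q=15.64 R=79.54
t=0.40: M=55.38 X=0.00 Q=0.00 R=74.15
t=0.81: M=116.54 X=0.00 Q=0.00 R=43.57
t=1.21: M=151.81 X=0.00 Q=0.00 R=25.93
t=1.61: M=172.81 X=0.00 Q=0.00 R=15.44
t=2.02: M=185.54 X=0.00 Q=0.00 R=9.07
t=2.42: M=192.88 X=0.00 Q=0.00 R=5.40
t=2.82: M=197.25 X=0.00 Q=0.00 R=3.21
t=3.23: M=199.90 X=0.00 Q=0.00 R=1.89
t=3.63: M=201.43 X=0.00 Q=0.00 R=1.12
Q(0.04)=16.900 > 16.629 but Q(0.05)=15.641 ≤ 16.629, so the first grid time is t=0.05.

Threshold first reached at t = 0.05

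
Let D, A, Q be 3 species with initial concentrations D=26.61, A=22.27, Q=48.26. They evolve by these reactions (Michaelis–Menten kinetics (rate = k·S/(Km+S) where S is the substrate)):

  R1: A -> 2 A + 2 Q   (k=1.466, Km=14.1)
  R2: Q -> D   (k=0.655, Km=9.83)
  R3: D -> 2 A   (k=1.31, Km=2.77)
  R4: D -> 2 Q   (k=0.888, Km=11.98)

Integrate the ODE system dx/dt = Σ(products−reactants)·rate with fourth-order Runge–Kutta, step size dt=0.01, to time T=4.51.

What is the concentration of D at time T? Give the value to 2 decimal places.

D at T = 21.15

RK4 with dt=0.01: 451 steps to T=4.51. Trajectory (selected grid times):
t=0.00: D=26.61 A=22.27 Q=48.26
t=0.50: D=25.99 A=23.91 Q=49.51
t=1.00: D=25.36 A=25.56 Q=50.77
t=1.50: D=24.75 A=27.22 Q=52.05
t=2.00: D=24.14 A=28.88 Q=53.35
t=2.51: D=23.52 A=30.59 Q=54.68
t=3.01: D=22.92 A=32.26 Q=56.00
t=3.51: D=22.33 A=33.94 Q=57.33
t=4.01: D=21.74 A=35.63 Q=58.67
t=4.51: D=21.15 A=37.32 Q=60.02
Read off D at T=4.51: 21.15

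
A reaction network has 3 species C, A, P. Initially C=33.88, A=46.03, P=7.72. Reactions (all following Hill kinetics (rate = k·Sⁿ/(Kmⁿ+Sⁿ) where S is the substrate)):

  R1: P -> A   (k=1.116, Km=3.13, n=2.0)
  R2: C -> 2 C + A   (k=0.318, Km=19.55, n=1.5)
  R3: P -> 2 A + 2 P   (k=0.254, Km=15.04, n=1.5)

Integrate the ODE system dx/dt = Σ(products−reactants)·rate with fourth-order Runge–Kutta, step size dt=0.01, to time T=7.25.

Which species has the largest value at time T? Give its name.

RK4 with dt=0.01: 725 steps to T=7.25. Trajectory (selected grid times):
t=0.00: C=33.88 A=46.03 P=7.72
t=0.81: C=34.06 A=47.08 P=7.01
t=1.61: C=34.24 A=48.08 P=6.32
t=2.42: C=34.42 A=49.05 P=5.65
t=3.22: C=34.60 A=49.97 P=5.03
t=4.03: C=34.78 A=50.84 P=4.43
t=4.83: C=34.96 A=51.64 P=3.89
t=5.64: C=35.14 A=52.38 P=3.39
t=6.44: C=35.32 A=53.05 P=2.96
t=7.25: C=35.50 A=53.65 P=2.58
At T=7.25: C=35.50 A=53.65 P=2.58; the largest is A.

Dominant species at T: A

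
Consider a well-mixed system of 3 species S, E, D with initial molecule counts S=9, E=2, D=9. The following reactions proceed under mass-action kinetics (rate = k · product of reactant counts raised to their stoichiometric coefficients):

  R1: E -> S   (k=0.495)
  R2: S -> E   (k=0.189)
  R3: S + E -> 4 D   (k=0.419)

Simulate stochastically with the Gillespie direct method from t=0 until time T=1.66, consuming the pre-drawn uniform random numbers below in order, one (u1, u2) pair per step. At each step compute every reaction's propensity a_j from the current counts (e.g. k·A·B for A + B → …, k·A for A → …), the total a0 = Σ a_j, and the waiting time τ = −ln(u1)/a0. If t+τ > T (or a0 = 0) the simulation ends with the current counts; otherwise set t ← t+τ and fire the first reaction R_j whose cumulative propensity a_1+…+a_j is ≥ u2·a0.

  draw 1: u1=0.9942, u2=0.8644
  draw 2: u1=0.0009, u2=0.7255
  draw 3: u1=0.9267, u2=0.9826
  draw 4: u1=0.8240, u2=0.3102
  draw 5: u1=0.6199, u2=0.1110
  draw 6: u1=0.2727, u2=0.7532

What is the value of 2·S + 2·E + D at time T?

Check how each reaction changes W = 2·S + 2·E + D (weight of products minus weight of reactants):
R1: E -> S: (2·1) − (2·1) = 2 − 2 = 0
R2: S -> E: (2·1) − (2·1) = 2 − 2 = 0
R3: S + E -> 4 D: (1·4) − (2·1 + 2·1) = 4 − 4 = 0
Every reaction leaves W unchanged, so W is conserved and no simulation is needed: W(T) = W(0) = 2·9 + 2·2 + 9 = 31

Value at T = 31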